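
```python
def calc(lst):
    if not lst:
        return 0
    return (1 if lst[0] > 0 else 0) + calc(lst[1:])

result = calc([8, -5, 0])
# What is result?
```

Count of positive elements in [8, -5, 0] = 1

Answer: 1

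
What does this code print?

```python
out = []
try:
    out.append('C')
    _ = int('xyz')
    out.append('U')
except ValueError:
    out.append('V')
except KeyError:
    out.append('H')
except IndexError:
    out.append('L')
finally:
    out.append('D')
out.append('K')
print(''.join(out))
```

Execution trace: 'C' (try body) → 'V' (except ValueError) → 'D' (finally) → 'K' (after the try/except). Output: CVDK

Answer: CVDK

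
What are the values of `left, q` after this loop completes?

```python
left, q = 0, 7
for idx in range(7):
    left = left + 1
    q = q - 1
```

left goes 0→7, q goes 7→0
`left, q` takes the values: (0, 7) → (1, 7) → (1, 6) → (2, 6) → (2, 5) → (3, 5) → (3, 4) → (4, 4) → (4, 3) → (5, 3) → (5, 2) → (6, 2) → (6, 1) → (7, 1) → (7, 0)

Answer: 7, 0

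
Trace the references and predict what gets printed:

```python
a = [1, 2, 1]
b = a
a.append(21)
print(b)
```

Key concept: basic list aliasing.
Step by step:
`a = [1, 2, 1]` → a = [1, 2, 1]
`b = a` → b = [1, 2, 1] (same object as a)
`a.append(21)` → a = [1, 2, 1, 21] (same object as b); b = [1, 2, 1, 21] (same object as a)
`print(b)` → prints [1, 2, 1, 21]

Answer: [1, 2, 1, 21]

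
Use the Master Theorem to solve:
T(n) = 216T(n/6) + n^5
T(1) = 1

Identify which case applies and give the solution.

a=216, b=6, f(n)=n^5. log_6(216) = 3. Since c=5 > 3 and the regularity condition holds (216(n/6)^5 = (216/6^5)n^5 with 216/6^5 < 1), Case 3 applies: T(n) = Θ(f(n)) = O(n^5).

Answer: O(n^5) - Case 3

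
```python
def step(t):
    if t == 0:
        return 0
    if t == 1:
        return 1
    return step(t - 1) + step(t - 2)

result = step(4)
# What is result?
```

Build up from base cases: step(0)=0, step(1)=1, step(2)=1, step(3)=2, step(4)=3

Answer: 3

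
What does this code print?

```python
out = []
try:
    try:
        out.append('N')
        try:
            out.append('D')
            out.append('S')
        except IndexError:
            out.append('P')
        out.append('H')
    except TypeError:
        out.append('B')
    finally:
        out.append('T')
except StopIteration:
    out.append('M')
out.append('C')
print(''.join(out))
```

Execution trace: 'N' (try body) → 'D' (inner try body) → 'S' (inner try body, no exception) → 'H' (try body, no exception) → 'T' (finally) → 'C' (after the try/except). Output: NDSHTC

Answer: NDSHTC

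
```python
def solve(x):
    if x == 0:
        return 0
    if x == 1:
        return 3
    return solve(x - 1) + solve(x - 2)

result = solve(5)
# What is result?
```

Build up from base cases: solve(0)=0, solve(1)=3, solve(2)=3, solve(3)=6, solve(4)=9, solve(5)=15

Answer: 15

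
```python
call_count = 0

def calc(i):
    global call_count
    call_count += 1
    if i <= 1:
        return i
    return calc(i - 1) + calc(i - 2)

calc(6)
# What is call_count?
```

Calls(i) = 1 + Calls(i-1) + Calls(i-2); Calls(0)=Calls(1)=1. For i=6 this gives 25.

Answer: 25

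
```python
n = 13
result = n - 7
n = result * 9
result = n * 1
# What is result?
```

Trace:
`n = 13` → n = 13
`result = n - 7` → result = 6
`n = result * 9` → n = 54
`result = n * 1` → result = 54
So result = 54

Answer: 54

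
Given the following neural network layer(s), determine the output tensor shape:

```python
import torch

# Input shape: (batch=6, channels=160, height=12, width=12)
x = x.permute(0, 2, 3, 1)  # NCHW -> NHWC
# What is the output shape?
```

Input: (6, 160, 12, 12) -> Output: (6, 12, 12, 160)

Answer: (6, 12, 12, 160)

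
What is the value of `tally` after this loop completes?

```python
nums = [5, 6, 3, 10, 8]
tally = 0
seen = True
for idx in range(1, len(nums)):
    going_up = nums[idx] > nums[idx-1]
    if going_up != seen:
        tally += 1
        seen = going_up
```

Count direction changes in [5, 6, 3, 10, 8]
`tally` takes the values: 0 → 1 → 2 → 3

Answer: 3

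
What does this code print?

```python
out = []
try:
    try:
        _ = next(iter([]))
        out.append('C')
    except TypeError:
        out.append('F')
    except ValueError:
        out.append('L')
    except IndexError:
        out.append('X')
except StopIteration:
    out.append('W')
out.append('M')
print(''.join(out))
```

Execution trace: 'W' (outer except StopIteration) → 'M' (after the try/except). Output: WM

Answer: WM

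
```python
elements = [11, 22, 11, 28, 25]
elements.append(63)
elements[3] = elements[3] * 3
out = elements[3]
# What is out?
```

Trace:
`elements = [11, 22, 11, 28, 25]` → elements = [11, 22, 11, 28, 25]
`elements.append(63)` → elements = [11, 22, 11, 28, 25, 63]
`elements[3] = elements[3] * 3` → elements = [11, 22, 11, 84, 25, 63]
`out = elements[3]` → out = 84
So out = 84

Answer: 84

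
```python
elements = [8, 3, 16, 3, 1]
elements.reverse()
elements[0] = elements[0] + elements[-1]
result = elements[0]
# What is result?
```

Trace:
`elements = [8, 3, 16, 3, 1]` → elements = [8, 3, 16, 3, 1]
`elements.reverse()` → elements = [1, 3, 16, 3, 8]
`elements[0] = elements[0] + elements[-1]` → elements = [9, 3, 16, 3, 8]
`result = elements[0]` → result = 9
So result = 9

Answer: 9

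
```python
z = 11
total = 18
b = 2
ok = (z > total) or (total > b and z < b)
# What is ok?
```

Trace:
`z = 11` → z = 11
`total = 18` → total = 18
`b = 2` → b = 2
`ok = (z > total) or (total > b and z < b)` → ok = False
So ok = False

Answer: False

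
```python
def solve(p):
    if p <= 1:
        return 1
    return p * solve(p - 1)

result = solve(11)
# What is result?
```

solve(11) = 11 * 10 * 9 * 8 * 7 * 6 * 5 * 4 * 3 * 2 * 1 = 39916800

Answer: 39916800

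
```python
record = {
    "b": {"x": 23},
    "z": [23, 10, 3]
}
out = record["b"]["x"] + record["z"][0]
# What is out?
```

Trace:
`record = { ...` → record = {'b': {'x': 23}, 'z': [23, 10, 3]}
`out = record["b"]["x"] + record["z"][0]` → out = 46
So out = 46

Answer: 46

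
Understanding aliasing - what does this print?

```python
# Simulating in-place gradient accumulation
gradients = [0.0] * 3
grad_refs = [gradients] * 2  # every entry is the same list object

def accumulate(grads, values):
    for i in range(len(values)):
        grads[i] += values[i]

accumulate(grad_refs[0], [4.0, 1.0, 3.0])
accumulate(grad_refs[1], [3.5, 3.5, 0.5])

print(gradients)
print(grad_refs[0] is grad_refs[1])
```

Key concept: gradient accumulation aliasing.
Step by step:
`gradients = [0.0] * 3` → gradients = [0.0, 0.0, 0.0]
`grad_refs = [gradients] * 2` → grad_refs = [[0.0, 0.0, 0.0], [0.0, 0.0, 0.0]]
`accumulate(grad_refs[0], [4.0, 1.0, 3.0])` → gradients = [4.0, 1.0, 3.0]; grad_refs = [[4.0, 1.0, 3.0], [4.0, 1.0, 3.0]]
`accumulate(grad_refs[1], [3.5, 3.5, 0.5])` → gradients = [7.5, 4.5, 3.5]; grad_refs = [[7.5, 4.5, 3.5], [7.5, 4.5, 3.5]]
`print(gradients)` → prints [7.5, 4.5, 3.5]
`print(grad_refs[0] is grad_refs[1])` → prints True

Answer:
[7.5, 4.5, 3.5]
True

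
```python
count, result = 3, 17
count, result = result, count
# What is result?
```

Trace:
`count, result = 3, 17` → count = 3; result = 17
`count, result = result, count` → count = 17; result = 3
So result = 3

Answer: 3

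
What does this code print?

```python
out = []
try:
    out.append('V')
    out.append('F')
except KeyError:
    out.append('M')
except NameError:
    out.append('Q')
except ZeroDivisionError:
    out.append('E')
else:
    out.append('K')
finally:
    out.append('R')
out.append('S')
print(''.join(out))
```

Execution trace: 'V' (try body) → 'F' (try body, no exception) → 'K' (else) → 'R' (finally) → 'S' (after the try/except). Output: VFKRS

Answer: VFKRS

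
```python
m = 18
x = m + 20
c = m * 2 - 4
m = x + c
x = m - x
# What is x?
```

Trace:
`m = 18` → m = 18
`x = m + 20` → x = 38
`c = m * 2 - 4` → c = 32
`m = x + c` → m = 70
`x = m - x` → x = 32
So x = 32

Answer: 32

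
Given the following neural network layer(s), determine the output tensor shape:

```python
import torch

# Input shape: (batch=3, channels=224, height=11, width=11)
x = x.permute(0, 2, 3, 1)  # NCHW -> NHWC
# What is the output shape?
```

Input: (3, 224, 11, 11) -> Output: (3, 11, 11, 224)

Answer: (3, 11, 11, 224)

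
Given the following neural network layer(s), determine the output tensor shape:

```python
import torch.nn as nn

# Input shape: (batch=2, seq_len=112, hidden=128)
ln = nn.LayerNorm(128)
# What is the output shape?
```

Input: (2, 112, 128) -> Output: (2, 112, 128)

Answer: (2, 112, 128)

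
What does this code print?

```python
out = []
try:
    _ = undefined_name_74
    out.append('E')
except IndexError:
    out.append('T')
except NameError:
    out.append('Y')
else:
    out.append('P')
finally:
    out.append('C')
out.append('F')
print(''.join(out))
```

Execution trace: 'Y' (except NameError) → 'C' (finally) → 'F' (after the try/except). Output: YCF

Answer: YCF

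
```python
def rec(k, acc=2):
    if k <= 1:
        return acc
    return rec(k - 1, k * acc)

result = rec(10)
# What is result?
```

Accumulator trace (n, acc): (10, 2) -> (9, 20) -> (8, 180) -> (7, 1440) -> (6, 10080) -> (5, 60480) -> (4, 302400) -> (3, 1209600) -> (2, 3628800) -> (1, 7257600) -> return 7257600

Answer: 7257600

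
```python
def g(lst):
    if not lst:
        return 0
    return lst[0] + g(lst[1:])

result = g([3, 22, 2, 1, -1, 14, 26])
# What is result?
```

3 + 22 + 2 + 1 + (-1) + 14 + 26 + 0 = 67

Answer: 67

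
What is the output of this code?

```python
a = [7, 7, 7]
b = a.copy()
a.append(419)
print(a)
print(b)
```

Key concept: list.copy() creates independent copy.
Step by step:
`a = [7, 7, 7]` → a = [7, 7, 7]
`b = a.copy()` → b = [7, 7, 7]
`a.append(419)` → a = [7, 7, 7, 419]
`print(a)` → prints [7, 7, 7, 419]
`print(b)` → prints [7, 7, 7]

Answer:
[7, 7, 7, 419]
[7, 7, 7]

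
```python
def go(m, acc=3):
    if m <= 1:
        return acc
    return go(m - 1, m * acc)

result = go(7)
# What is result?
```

Accumulator trace (n, acc): (7, 3) -> (6, 21) -> (5, 126) -> (4, 630) -> (3, 2520) -> (2, 7560) -> (1, 15120) -> return 15120

Answer: 15120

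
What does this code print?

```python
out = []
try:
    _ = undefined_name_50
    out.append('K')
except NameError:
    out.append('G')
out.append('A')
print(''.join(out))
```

Execution trace: 'G' (except NameError) → 'A' (after the try/except). Output: GA

Answer: GA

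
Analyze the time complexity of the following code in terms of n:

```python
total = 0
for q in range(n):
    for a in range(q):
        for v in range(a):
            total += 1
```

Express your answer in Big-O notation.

Each loop level contributes: n × n × n. Multiplying the contributions gives O(n^3).

Answer: O(n^3)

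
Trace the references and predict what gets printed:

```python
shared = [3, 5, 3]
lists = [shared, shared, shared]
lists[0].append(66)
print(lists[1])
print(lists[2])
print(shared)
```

Key concept: list of same reference.
Step by step:
`shared = [3, 5, 3]` → shared = [3, 5, 3]
`lists = [shared, shared, shared]` → lists = [[3, 5, 3], [3, 5, 3], [3, 5, 3]]
`lists[0].append(66)` → shared = [3, 5, 3, 66]; lists = [[3, 5, 3, 66], [3, 5, 3, 66], [3, 5, 3, 66]]
`print(lists[1])` → prints [3, 5, 3, 66]
`print(lists[2])` → prints [3, 5, 3, 66]
`print(shared)` → prints [3, 5, 3, 66]

Answer:
[3, 5, 3, 66]
[3, 5, 3, 66]
[3, 5, 3, 66]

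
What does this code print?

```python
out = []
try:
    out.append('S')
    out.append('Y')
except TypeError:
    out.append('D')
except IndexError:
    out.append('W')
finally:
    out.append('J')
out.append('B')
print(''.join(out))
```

Execution trace: 'S' (try body) → 'Y' (try body, no exception) → 'J' (finally) → 'B' (after the try/except). Output: SYJB

Answer: SYJB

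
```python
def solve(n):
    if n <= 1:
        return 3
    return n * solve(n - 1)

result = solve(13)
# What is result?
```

solve(13) = 13 * 12 * 11 * 10 * 9 * 8 * 7 * 6 * 5 * 4 * 3 * 2 * 3 = 18681062400

Answer: 18681062400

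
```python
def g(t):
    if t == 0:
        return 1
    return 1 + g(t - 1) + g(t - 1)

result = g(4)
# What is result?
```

g(t) = 1 + 2·g(t-1), g(0)=1. Closed form: (1+1)·2^4 - 1 = 31.

Answer: 31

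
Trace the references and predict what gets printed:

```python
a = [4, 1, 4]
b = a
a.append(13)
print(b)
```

Key concept: basic list aliasing.
Step by step:
`a = [4, 1, 4]` → a = [4, 1, 4]
`b = a` → b = [4, 1, 4] (same object as a)
`a.append(13)` → a = [4, 1, 4, 13] (same object as b); b = [4, 1, 4, 13] (same object as a)
`print(b)` → prints [4, 1, 4, 13]

Answer: [4, 1, 4, 13]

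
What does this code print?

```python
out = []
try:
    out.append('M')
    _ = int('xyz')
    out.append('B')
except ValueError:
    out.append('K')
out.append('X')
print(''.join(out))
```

Execution trace: 'M' (try body) → 'K' (except ValueError) → 'X' (after the try/except). Output: MKX

Answer: MKX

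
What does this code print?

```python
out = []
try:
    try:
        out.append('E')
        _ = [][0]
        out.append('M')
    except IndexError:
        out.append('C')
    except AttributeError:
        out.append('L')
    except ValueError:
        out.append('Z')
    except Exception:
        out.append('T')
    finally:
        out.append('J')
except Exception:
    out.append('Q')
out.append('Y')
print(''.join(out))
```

Execution trace: 'E' (inner try body) → 'C' (inner except IndexError) → 'J' (inner finally) → 'Y' (after the try/except). Output: ECJY

Answer: ECJY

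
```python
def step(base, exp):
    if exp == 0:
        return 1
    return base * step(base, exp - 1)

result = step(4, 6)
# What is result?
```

step(4, 6) = 4 * 4 * 4 * 4 * 4 * 4 = 4096

Answer: 4096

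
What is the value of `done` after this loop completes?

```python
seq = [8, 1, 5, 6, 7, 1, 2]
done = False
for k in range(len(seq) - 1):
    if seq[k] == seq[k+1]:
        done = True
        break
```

Check consecutive duplicates in [8, 1, 5, 6, 7, 1, 2]
`done` takes the values: False

Answer: False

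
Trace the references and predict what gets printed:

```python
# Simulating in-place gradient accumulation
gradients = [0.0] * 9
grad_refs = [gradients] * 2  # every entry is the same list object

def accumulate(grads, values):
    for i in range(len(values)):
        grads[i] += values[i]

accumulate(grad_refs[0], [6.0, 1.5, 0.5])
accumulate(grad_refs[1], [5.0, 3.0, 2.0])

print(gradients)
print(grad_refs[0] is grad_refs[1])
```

Key concept: gradient accumulation aliasing.
Step by step:
`gradients = [0.0] * 9` → gradients = [0.0, 0.0, 0.0, 0.0, 0.0, 0.0, 0.0, 0.0, 0.0]
`grad_refs = [gradients] * 2` → grad_refs = [[0.0, 0.0, 0.0, 0.0, 0.0, 0.0, 0.0, 0.0, 0.0], [0.0, 0.0, 0.0, 0.0, 0.0, 0.0, 0.0, 0.0, 0.0]]
`accumulate(grad_refs[0], [6.0, 1.5, 0.5])` → gradients = [6.0, 1.5, 0.5, 0.0, 0.0, 0.0, 0.0, 0.0, 0.0]; grad_refs = [[6.0, 1.5, 0.5, 0.0, 0.0, 0.0, 0.0, 0.0, 0.0], [6.0, 1.5, 0.5, 0.0, 0.0, 0.0, 0.0, 0.0, 0.0]]
`accumulate(grad_refs[1], [5.0, 3.0, 2.0])` → gradients = [11.0, 4.5, 2.5, 0.0, 0.0, 0.0, 0.0, 0.0, 0.0]; grad_refs = [[11.0, 4.5, 2.5, 0.0, 0.0, 0.0, 0.0, 0.0, 0.0], [11.0, 4.5, 2.5, 0.0, 0.0, 0.0, 0.0, 0.0, 0.0]]
`print(gradients)` → prints [11.0, 4.5, 2.5, 0.0, 0.0, 0.0, 0.0, 0.0, 0.0]
`print(grad_refs[0] is grad_refs[1])` → prints True

Answer:
[11.0, 4.5, 2.5, 0.0, 0.0, 0.0, 0.0, 0.0, 0.0]
True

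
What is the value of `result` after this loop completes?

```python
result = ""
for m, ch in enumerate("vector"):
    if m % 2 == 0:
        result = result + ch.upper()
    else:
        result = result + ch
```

Uppercase even positions in 'vector'
`result` takes the values: "" → "V" → "Ve" → "VeC" → "VeCt" → "VeCtO" → "VeCtOr"

Answer: "VeCtOr"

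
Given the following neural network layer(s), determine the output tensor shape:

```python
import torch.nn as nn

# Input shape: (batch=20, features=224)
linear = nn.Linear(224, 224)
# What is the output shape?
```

Input: (20, 224) -> Output: (20, 224)

Answer: (20, 224)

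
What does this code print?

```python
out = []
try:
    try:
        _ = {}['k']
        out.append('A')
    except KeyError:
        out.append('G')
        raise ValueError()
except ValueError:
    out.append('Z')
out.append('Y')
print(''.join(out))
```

Execution trace: 'G' (inner except KeyError) → 'Z' (outer except ValueError) → 'Y' (after the try/except). Output: GZY

Answer: GZY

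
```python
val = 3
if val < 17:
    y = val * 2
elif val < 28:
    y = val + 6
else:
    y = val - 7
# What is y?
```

Trace:
`val = 3` → val = 3
`if val < 17: ...` → val < 17 is True → y = 6
So y = 6

Answer: 6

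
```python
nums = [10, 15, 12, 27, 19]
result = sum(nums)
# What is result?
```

Trace:
`nums = [10, 15, 12, 27, 19]` → nums = [10, 15, 12, 27, 19]
`result = sum(nums)` → result = 83
So result = 83

Answer: 83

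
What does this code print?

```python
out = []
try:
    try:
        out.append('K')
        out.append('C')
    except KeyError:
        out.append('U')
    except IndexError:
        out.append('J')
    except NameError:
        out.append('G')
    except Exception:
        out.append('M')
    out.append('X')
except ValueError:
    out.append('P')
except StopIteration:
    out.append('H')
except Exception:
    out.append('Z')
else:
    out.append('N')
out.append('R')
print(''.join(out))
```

Execution trace: 'K' (inner try body) → 'C' (inner try body, no exception) → 'X' (try body, no exception) → 'N' (else) → 'R' (after the try/except). Output: KCXNR

Answer: KCXNR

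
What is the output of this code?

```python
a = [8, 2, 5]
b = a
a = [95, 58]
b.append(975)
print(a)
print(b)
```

Key concept: rebinding vs mutation: a is rebound to a new list, b still points at the original.
Step by step:
`a = [8, 2, 5]` → a = [8, 2, 5]
`b = a` → b = [8, 2, 5] (same object as a)
`a = [95, 58]` → a = [95, 58]
`b.append(975)` → b = [8, 2, 5, 975]
`print(a)` → prints [95, 58]
`print(b)` → prints [8, 2, 5, 975]

Answer:
[95, 58]
[8, 2, 5, 975]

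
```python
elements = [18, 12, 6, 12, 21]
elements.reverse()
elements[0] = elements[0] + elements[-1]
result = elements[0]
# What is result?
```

Trace:
`elements = [18, 12, 6, 12, 21]` → elements = [18, 12, 6, 12, 21]
`elements.reverse()` → elements = [21, 12, 6, 12, 18]
`elements[0] = elements[0] + elements[-1]` → elements = [39, 12, 6, 12, 18]
`result = elements[0]` → result = 39
So result = 39

Answer: 39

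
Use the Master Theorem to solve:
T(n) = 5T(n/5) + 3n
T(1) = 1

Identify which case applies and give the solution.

a=5, b=5, f(n)=3n. log_5(5) = 1. Since c=1 = 1, Case 2 applies: T(n) = Θ(n^log_b(a) · log n) = O(n log n).

Answer: O(n log n) - Case 2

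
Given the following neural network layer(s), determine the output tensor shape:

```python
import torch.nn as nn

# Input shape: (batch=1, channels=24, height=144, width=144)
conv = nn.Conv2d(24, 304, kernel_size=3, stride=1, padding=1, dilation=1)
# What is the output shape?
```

Input: (1, 24, 144, 144) -> Output: (1, 304, 144, 144)

Answer: (1, 304, 144, 144)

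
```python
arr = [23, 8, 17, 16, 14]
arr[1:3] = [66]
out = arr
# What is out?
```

Trace:
`arr = [23, 8, 17, 16, 14]` → arr = [23, 8, 17, 16, 14]
`arr[1:3] = [66]` → arr = [23, 66, 16, 14]
`out = arr` → out = [23, 66, 16, 14]
So out = [23, 66, 16, 14]

Answer: [23, 66, 16, 14]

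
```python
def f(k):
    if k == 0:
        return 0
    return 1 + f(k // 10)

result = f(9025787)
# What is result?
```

Count of digits of 9025787: 7

Answer: 7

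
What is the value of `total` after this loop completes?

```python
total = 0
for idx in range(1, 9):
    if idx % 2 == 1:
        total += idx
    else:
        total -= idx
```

Add odd, subtract even
`total` takes the values: 0 → 1 → -1 → 2 → -2 → 3 → -3 → 4 → -4

Answer: -4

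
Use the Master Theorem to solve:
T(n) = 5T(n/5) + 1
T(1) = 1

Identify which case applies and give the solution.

a=5, b=5, f(n)=1. log_5(5) = 1. Since c=0 < 1, Case 1 applies: T(n) = Θ(n^log_b(a)) = O(n).

Answer: O(n) - Case 1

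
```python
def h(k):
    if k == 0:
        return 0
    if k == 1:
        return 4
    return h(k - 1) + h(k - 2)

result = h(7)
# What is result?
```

Build up from base cases: h(0)=0, h(1)=4, h(2)=4, h(3)=8, h(4)=12, h(5)=20, h(6)=32, ..., h(7)=52

Answer: 52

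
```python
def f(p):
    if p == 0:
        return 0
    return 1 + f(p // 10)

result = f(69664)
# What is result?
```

Count of digits of 69664: 5

Answer: 5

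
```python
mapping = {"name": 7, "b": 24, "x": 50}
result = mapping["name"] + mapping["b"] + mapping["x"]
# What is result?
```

Trace:
`mapping = {"name": 7, "b": 24, "x": 50}` → mapping = {'name': 7, 'b': 24, 'x': 50}
`result = mapping["name"] + mapping["b"] + mapping["x"]` → result = 81
So result = 81

Answer: 81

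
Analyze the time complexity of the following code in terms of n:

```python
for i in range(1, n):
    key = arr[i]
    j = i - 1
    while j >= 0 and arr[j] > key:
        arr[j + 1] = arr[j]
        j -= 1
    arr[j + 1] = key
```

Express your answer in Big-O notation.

This is Insertion sort. Time complexity: O(n²).

Answer: O(n²)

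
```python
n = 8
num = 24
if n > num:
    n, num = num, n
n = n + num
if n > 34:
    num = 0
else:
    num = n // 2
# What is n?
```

Trace:
`n = 8` → n = 8
`num = 24` → num = 24
`if n > num: ...` → n > num is False → no variable changes
`n = n + num` → n = 32
`if n > 34: ...` → n > 34 is False, take else branch → num = 16
So n = 32

Answer: 32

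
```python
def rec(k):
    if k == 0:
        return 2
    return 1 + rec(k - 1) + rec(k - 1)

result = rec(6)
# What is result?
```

rec(k) = 1 + 2·rec(k-1), rec(0)=2. Closed form: (2+1)·2^6 - 1 = 191.

Answer: 191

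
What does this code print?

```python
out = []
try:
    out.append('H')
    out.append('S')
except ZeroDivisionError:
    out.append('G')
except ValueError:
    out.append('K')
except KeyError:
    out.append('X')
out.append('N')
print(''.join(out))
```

Execution trace: 'H' (try body) → 'S' (try body, no exception) → 'N' (after the try/except). Output: HSN

Answer: HSN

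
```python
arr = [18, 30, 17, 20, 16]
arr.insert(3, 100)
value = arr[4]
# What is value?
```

Trace:
`arr = [18, 30, 17, 20, 16]` → arr = [18, 30, 17, 20, 16]
`arr.insert(3, 100)` → arr = [18, 30, 17, 100, 20, 16]
`value = arr[4]` → value = 20
So value = 20

Answer: 20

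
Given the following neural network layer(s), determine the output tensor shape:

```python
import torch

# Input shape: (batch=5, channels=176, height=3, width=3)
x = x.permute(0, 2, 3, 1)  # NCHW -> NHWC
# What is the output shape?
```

Input: (5, 176, 3, 3) -> Output: (5, 3, 3, 176)

Answer: (5, 3, 3, 176)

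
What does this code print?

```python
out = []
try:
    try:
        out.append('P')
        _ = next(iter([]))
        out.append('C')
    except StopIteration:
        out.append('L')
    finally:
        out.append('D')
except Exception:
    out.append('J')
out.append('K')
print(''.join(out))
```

Execution trace: 'P' (inner try body) → 'L' (inner except StopIteration) → 'D' (inner finally) → 'K' (after the try/except). Output: PLDK

Answer: PLDK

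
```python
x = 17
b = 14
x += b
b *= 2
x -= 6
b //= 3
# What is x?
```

Trace:
`x = 17` → x = 17
`b = 14` → b = 14
`x += b` → x = 31
`b *= 2` → b = 28
`x -= 6` → x = 25
`b //= 3` → b = 9
So x = 25

Answer: 25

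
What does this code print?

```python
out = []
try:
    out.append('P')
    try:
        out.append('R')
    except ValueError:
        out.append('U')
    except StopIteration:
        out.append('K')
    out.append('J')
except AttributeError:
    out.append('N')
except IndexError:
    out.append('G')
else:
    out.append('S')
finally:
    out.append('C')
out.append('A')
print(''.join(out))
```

Execution trace: 'P' (try body) → 'R' (inner try body, no exception) → 'J' (try body, no exception) → 'S' (else) → 'C' (finally) → 'A' (after the try/except). Output: PRJSCA

Answer: PRJSCA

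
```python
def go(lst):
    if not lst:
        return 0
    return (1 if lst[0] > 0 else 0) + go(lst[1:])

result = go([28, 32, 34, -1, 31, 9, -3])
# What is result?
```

Count of positive elements in [28, 32, 34, -1, 31, 9, -3] = 5

Answer: 5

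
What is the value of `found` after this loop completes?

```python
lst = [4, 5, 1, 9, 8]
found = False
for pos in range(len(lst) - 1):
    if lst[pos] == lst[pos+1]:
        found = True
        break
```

Check consecutive duplicates in [4, 5, 1, 9, 8]
`found` takes the values: False

Answer: False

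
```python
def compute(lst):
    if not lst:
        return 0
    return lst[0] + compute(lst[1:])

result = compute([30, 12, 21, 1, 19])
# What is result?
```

30 + 12 + 21 + 1 + 19 + 0 = 83

Answer: 83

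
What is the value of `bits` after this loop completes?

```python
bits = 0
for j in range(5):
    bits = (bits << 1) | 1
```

Build 5 consecutive 1-bits: 0b11111
`bits` takes the values: 0 → 1 → 3 → 7 → 15 → 31

Answer: 31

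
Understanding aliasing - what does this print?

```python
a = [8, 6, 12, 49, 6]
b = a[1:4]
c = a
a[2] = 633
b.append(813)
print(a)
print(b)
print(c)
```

Key concept: slice vs alias.
Step by step:
`a = [8, 6, 12, 49, 6]` → a = [8, 6, 12, 49, 6]
`b = a[1:4]` → b = [6, 12, 49]
`c = a` → c = [8, 6, 12, 49, 6] (same object as a)
`a[2] = 633` → a = [8, 6, 633, 49, 6] (same object as c); c = [8, 6, 633, 49, 6] (same object as a)
`b.append(813)` → b = [6, 12, 49, 813]
`print(a)` → prints [8, 6, 633, 49, 6]
`print(b)` → prints [6, 12, 49, 813]
`print(c)` → prints [8, 6, 633, 49, 6]

Answer:
[8, 6, 633, 49, 6]
[6, 12, 49, 813]
[8, 6, 633, 49, 6]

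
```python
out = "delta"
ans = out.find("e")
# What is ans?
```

Trace:
`out = "delta"` → out = 'delta'
`ans = out.find("e")` → ans = 1
So ans = 1

Answer: 1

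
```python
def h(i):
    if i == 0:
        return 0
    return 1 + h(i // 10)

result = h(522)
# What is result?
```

Count of digits of 522: 3

Answer: 3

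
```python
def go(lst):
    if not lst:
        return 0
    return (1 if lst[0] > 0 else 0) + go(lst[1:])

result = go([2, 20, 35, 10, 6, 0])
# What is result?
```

Count of positive elements in [2, 20, 35, 10, 6, 0] = 5

Answer: 5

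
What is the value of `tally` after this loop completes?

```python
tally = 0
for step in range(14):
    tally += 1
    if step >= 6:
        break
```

Loop breaks when step reaches 6, tally is 7
`tally` takes the values: 0 → 1 → 2 → 3 → 4 → 5 → 6 → 7

Answer: 7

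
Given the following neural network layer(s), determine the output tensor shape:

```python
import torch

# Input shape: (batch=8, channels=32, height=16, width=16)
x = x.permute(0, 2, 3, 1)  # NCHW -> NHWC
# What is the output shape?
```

Input: (8, 32, 16, 16) -> Output: (8, 16, 16, 32)

Answer: (8, 16, 16, 32)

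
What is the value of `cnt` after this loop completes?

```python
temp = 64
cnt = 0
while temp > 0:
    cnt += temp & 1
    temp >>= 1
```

Count set bits in 64 (binary: 0b1000000)
`cnt` takes the values: 0 → 1

Answer: 1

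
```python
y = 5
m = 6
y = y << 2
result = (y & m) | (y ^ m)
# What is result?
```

Trace:
`y = 5` → y = 5
`m = 6` → m = 6
`y = y << 2` → y = 20
`result = (y & m) | (y ^ m)` → result = 22
So result = 22

Answer: 22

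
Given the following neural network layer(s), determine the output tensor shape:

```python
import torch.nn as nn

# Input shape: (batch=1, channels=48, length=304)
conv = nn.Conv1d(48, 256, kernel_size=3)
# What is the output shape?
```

Input: (1, 48, 304) -> Output: (1, 256, 302)

Answer: (1, 256, 302)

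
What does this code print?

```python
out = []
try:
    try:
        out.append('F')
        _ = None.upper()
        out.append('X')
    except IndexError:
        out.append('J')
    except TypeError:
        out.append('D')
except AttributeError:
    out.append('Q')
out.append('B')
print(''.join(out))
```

Execution trace: 'F' (try body) → 'Q' (outer except AttributeError) → 'B' (after the try/except). Output: FQB

Answer: FQB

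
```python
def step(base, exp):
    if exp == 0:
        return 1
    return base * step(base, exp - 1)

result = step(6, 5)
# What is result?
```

step(6, 5) = 6 * 6 * 6 * 6 * 6 = 7776

Answer: 7776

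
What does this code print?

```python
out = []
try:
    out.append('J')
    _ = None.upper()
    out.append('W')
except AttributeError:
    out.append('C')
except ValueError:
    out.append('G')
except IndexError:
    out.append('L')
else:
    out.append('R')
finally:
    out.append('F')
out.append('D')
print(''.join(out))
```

Execution trace: 'J' (try body) → 'C' (except AttributeError) → 'F' (finally) → 'D' (after the try/except). Output: JCFD

Answer: JCFD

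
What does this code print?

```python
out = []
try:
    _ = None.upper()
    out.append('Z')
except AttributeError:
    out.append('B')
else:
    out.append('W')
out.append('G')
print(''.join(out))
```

Execution trace: 'B' (except AttributeError) → 'G' (after the try/except). Output: BG

Answer: BG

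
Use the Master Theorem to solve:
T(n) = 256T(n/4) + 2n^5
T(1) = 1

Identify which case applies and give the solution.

a=256, b=4, f(n)=2n^5. log_4(256) = 4. Since c=5 > 4 and the regularity condition holds (256(n/4)^5 = (256/4^5)n^5 with 256/4^5 < 1), Case 3 applies: T(n) = Θ(f(n)) = O(n^5).

Answer: O(n^5) - Case 3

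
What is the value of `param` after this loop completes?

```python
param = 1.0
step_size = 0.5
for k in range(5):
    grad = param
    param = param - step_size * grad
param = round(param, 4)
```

Gradient descent: w = 1.0 * (1 - 0.5)^5
`param` takes the values: 1.0 → 0.5 → 0.25 → 0.125 → 0.0625 → 0.03125 → 0.0312

Answer: 0.0312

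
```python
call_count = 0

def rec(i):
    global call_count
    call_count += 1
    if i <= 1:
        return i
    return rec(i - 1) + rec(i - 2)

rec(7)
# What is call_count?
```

Calls(i) = 1 + Calls(i-1) + Calls(i-2); Calls(0)=Calls(1)=1. For i=7 this gives 41.

Answer: 41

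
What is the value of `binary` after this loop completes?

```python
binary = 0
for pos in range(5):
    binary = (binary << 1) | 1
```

Build 5 consecutive 1-bits: 0b11111
`binary` takes the values: 0 → 1 → 3 → 7 → 15 → 31

Answer: 31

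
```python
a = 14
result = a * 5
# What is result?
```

Trace:
`a = 14` → a = 14
`result = a * 5` → result = 70
So result = 70

Answer: 70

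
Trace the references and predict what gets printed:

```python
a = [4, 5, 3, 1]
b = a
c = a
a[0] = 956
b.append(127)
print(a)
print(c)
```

Key concept: multiple aliases.
Step by step:
`a = [4, 5, 3, 1]` → a = [4, 5, 3, 1]
`b = a` → b = [4, 5, 3, 1] (same object as a)
`c = a` → c = [4, 5, 3, 1] (same object as a, b)
`a[0] = 956` → a = [956, 5, 3, 1] (same object as b, c); b = [956, 5, 3, 1] (same object as a, c); c = [956, 5, 3, 1] (same object as a, b)
`b.append(127)` → a = [956, 5, 3, 1, 127] (same object as b, c); b = [956, 5, 3, 1, 127] (same object as a, c); c = [956, 5, 3, 1, 127] (same object as a, b)
`print(a)` → prints [956, 5, 3, 1, 127]
`print(c)` → prints [956, 5, 3, 1, 127]

Answer:
[956, 5, 3, 1, 127]
[956, 5, 3, 1, 127]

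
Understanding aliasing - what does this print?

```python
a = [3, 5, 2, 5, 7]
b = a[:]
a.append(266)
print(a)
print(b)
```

Key concept: slice [:] creates copy.
Step by step:
`a = [3, 5, 2, 5, 7]` → a = [3, 5, 2, 5, 7]
`b = a[:]` → b = [3, 5, 2, 5, 7]
`a.append(266)` → a = [3, 5, 2, 5, 7, 266]
`print(a)` → prints [3, 5, 2, 5, 7, 266]
`print(b)` → prints [3, 5, 2, 5, 7]

Answer:
[3, 5, 2, 5, 7, 266]
[3, 5, 2, 5, 7]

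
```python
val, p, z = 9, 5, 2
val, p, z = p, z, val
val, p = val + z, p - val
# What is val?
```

Trace:
`val, p, z = 9, 5, 2` → val = 9; p = 5; z = 2
`val, p, z = p, z, val` → val = 5; p = 2; z = 9
`val, p = val + z, p - val` → val = 14; p = -3
So val = 14

Answer: 14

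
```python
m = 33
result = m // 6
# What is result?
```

Trace:
`m = 33` → m = 33
`result = m // 6` → result = 5
So result = 5

Answer: 5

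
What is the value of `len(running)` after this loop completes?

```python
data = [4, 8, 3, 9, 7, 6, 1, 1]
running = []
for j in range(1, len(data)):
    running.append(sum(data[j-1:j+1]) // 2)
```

Number of 2-element averages
`running` takes the values: [] → [6] → [6, 5] → [6, 5, 6] → [6, 5, 6, 8] → [6, 5, 6, 8, 6] → [6, 5, 6, 8, 6, 3] → [6, 5, 6, 8, 6, 3, 1]
So `len(running)` = 7

Answer: 7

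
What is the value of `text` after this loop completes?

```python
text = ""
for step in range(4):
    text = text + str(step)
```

Concatenate digits 0 to 3
`text` takes the values: "" → "0" → "01" → "012" → "0123"

Answer: "0123"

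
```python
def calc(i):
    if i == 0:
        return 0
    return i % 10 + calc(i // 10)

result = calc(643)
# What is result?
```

Sum of digits of 643: 3 + 4 + 6 = 13

Answer: 13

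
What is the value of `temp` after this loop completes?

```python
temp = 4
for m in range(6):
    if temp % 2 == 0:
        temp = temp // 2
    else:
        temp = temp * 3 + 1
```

Collatz-style transformation from 4
`temp` takes the values: 4 → 2 → 1 → 4 → 2 → 1 → 4

Answer: 4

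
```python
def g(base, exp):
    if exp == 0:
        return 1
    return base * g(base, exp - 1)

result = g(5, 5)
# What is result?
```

g(5, 5) = 5 * 5 * 5 * 5 * 5 = 3125

Answer: 3125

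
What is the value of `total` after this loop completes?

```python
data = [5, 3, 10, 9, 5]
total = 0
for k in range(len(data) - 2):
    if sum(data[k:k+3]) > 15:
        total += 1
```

Count windows with sum > 15
`total` takes the values: 0 → 1 → 2 → 3

Answer: 3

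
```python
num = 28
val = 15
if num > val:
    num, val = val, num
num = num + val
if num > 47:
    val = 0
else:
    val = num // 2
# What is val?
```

Trace:
`num = 28` → num = 28
`val = 15` → val = 15
`if num > val: ...` → num > val is True → num = 15; val = 28
`num = num + val` → num = 43
`if num > 47: ...` → num > 47 is False, take else branch → val = 21
So val = 21

Answer: 21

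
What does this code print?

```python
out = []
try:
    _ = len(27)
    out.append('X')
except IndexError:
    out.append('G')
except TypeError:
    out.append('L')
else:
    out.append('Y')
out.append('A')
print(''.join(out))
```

Execution trace: 'L' (except TypeError) → 'A' (after the try/except). Output: LA

Answer: LA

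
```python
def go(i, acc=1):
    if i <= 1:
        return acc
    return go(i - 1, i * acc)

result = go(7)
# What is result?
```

Accumulator trace (n, acc): (7, 1) -> (6, 7) -> (5, 42) -> (4, 210) -> (3, 840) -> (2, 2520) -> (1, 5040) -> return 5040

Answer: 5040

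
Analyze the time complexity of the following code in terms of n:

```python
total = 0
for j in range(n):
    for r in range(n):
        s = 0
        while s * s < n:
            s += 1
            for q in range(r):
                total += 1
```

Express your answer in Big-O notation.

Each loop level contributes: n × n × √n × n. Multiplying the contributions gives O(n^3√n).

Answer: O(n^3√n)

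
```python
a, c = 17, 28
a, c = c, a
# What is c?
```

Trace:
`a, c = 17, 28` → a = 17; c = 28
`a, c = c, a` → a = 28; c = 17
So c = 17

Answer: 17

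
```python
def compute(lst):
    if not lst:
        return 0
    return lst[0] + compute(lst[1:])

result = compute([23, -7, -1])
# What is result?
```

23 + (-7) + (-1) + 0 = 15

Answer: 15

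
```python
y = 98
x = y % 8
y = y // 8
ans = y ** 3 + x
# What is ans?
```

Trace:
`y = 98` → y = 98
`x = y % 8` → x = 2
`y = y // 8` → y = 12
`ans = y ** 3 + x` → ans = 1730
So ans = 1730

Answer: 1730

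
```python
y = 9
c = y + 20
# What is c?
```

Trace:
`y = 9` → y = 9
`c = y + 20` → c = 29
So c = 29

Answer: 29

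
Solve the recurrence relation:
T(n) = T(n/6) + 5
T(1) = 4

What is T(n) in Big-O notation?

Each step divides n by 6 and adds 5. After log_6(n) steps we reach T(1)=4. So T(n) = 5·log_6(n) + 4 = O(log n).

Answer: O(log n)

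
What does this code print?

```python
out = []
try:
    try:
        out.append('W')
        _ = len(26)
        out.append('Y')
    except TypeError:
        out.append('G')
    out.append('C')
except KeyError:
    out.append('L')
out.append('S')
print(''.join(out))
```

Execution trace: 'W' (inner try body) → 'G' (inner except TypeError) → 'C' (try body, no exception) → 'S' (after the try/except). Output: WGCS

Answer: WGCS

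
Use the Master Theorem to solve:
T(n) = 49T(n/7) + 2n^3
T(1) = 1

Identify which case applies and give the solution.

a=49, b=7, f(n)=2n^3. log_7(49) = 2. Since c=3 > 2 and the regularity condition holds (49(n/7)^3 = (49/7^3)n^3 with 49/7^3 < 1), Case 3 applies: T(n) = Θ(f(n)) = O(n^3).

Answer: O(n^3) - Case 3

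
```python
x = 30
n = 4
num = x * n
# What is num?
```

Trace:
`x = 30` → x = 30
`n = 4` → n = 4
`num = x * n` → num = 120
So num = 120

Answer: 120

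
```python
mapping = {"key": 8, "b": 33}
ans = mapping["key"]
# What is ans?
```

Trace:
`mapping = {"key": 8, "b": 33}` → mapping = {'key': 8, 'b': 33}
`ans = mapping["key"]` → ans = 8
So ans = 8

Answer: 8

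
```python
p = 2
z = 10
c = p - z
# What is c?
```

Trace:
`p = 2` → p = 2
`z = 10` → z = 10
`c = p - z` → c = -8
So c = -8

Answer: -8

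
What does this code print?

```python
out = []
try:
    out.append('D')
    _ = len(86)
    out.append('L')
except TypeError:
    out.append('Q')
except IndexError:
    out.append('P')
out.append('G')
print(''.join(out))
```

Execution trace: 'D' (try body) → 'Q' (except TypeError) → 'G' (after the try/except). Output: DQG

Answer: DQG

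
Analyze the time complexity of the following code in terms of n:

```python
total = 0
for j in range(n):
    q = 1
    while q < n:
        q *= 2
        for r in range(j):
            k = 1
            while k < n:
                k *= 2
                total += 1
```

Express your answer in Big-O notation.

Each loop level contributes: n × log n × n × log n. Multiplying the contributions gives O(n^2 log² n).

Answer: O(n^2 log² n)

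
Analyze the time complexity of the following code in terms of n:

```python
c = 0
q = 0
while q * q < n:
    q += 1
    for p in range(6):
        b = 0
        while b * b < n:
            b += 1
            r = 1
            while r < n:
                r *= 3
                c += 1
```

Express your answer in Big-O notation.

Each loop level contributes: √n × 1 × √n × log n. Multiplying the contributions gives O(n log n).

Answer: O(n log n)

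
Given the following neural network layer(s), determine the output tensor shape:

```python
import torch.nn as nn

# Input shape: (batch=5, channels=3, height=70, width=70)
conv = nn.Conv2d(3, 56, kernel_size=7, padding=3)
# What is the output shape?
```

Input: (5, 3, 70, 70) -> Output: (5, 56, 70, 70)

Answer: (5, 56, 70, 70)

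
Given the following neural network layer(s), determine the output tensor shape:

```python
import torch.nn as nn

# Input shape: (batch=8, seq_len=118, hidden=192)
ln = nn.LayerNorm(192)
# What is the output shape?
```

Input: (8, 118, 192) -> Output: (8, 118, 192)

Answer: (8, 118, 192)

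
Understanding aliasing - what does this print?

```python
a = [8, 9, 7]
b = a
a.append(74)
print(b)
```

Key concept: basic list aliasing.
Step by step:
`a = [8, 9, 7]` → a = [8, 9, 7]
`b = a` → b = [8, 9, 7] (same object as a)
`a.append(74)` → a = [8, 9, 7, 74] (same object as b); b = [8, 9, 7, 74] (same object as a)
`print(b)` → prints [8, 9, 7, 74]

Answer: [8, 9, 7, 74]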